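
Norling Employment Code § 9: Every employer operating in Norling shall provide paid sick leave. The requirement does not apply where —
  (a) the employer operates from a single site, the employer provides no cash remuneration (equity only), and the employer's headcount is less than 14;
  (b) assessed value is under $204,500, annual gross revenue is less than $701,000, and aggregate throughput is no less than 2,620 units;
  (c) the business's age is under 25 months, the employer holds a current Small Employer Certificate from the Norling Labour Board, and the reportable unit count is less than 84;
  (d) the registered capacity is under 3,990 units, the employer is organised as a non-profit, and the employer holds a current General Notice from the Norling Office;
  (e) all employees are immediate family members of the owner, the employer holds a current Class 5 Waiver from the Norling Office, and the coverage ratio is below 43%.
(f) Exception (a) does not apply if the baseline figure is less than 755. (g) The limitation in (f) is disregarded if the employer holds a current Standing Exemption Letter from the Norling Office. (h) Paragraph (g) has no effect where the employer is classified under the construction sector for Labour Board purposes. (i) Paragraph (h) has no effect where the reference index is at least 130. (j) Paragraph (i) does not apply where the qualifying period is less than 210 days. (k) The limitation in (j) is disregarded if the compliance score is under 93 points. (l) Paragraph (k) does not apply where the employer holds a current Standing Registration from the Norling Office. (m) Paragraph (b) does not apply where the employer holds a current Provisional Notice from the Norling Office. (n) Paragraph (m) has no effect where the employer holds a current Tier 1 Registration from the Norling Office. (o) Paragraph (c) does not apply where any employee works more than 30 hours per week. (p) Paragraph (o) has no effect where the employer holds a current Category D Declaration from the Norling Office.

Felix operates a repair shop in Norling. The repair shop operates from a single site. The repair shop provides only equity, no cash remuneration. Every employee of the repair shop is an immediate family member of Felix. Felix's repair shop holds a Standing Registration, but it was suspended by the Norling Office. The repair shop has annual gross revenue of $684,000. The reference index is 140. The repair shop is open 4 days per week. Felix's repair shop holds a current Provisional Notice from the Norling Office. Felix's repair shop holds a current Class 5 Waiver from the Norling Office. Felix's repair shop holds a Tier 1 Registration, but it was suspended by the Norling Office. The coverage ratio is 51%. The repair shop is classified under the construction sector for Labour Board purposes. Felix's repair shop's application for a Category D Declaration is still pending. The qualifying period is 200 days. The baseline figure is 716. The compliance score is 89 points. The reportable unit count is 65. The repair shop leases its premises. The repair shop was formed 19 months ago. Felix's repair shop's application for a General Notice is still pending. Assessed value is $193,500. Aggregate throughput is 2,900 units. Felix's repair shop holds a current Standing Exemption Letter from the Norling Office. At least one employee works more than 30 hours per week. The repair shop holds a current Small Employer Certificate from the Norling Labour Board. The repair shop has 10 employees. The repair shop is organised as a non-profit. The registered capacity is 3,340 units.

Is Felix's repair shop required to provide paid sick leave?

Exception (a): the employer operates from a single site; remuneration is equity-only; the employer's headcount is 10, less than the 14 limit — every condition holds. Applying paragraphs (f)–(l): (f) would limit (a) — the baseline figure is 716, less than the 755 limit — but (g) sets (f) aside: (g) operates against (f): a current Standing Exemption Letter is held. (h) is engaged (the repair shop is classified under the construction sector), but is overridden by (i): (i) operates — the reference index is 140, meeting the 130 threshold. (j) would limit (i) — the qualifying period is 200 days, less than the 210 days limit — but (k) sets (j) aside: (k) is engaged — the compliance score is 89 points, under the 93 points limit. (l), which would lift (k), does not operate here — there is no Standing Registration in force. So (a) applies.
Exception (b)'s conditions are all satisfied: assessed value is $193,500, under the $204,500 limit; annual gross revenue is $684,000, less than the $701,000 limit; aggregate throughput is 2,900 units, meeting the 2,620 units threshold. But applying paragraphs (m)–(n): (m) is triggered — a current Provisional Notice is held. (n) is not triggered (no current Tier 1 Registration is held), so (m) stands. Exception (b) does not apply.
Exception (c)'s conditions are all satisfied: the business's age is 19 months, under the 25 months limit; a current Small Employer Certificate is held; the reportable unit count is 65, less than the 84 limit. However, paragraphs (o)–(p) must be considered: (o) operates against (c): at least one employee exceeds 30 hours/week. (p), which would lift (o), is not engaged — no current Category D Declaration is held. So (c) is unavailable.
Exception (d) does not apply: there is no General Notice in force.
Exception (e) does not apply: the coverage ratio is 51%, not below 43%.

No — exception (a) applies; Felix's repair shop is not required to provide paid sick leave.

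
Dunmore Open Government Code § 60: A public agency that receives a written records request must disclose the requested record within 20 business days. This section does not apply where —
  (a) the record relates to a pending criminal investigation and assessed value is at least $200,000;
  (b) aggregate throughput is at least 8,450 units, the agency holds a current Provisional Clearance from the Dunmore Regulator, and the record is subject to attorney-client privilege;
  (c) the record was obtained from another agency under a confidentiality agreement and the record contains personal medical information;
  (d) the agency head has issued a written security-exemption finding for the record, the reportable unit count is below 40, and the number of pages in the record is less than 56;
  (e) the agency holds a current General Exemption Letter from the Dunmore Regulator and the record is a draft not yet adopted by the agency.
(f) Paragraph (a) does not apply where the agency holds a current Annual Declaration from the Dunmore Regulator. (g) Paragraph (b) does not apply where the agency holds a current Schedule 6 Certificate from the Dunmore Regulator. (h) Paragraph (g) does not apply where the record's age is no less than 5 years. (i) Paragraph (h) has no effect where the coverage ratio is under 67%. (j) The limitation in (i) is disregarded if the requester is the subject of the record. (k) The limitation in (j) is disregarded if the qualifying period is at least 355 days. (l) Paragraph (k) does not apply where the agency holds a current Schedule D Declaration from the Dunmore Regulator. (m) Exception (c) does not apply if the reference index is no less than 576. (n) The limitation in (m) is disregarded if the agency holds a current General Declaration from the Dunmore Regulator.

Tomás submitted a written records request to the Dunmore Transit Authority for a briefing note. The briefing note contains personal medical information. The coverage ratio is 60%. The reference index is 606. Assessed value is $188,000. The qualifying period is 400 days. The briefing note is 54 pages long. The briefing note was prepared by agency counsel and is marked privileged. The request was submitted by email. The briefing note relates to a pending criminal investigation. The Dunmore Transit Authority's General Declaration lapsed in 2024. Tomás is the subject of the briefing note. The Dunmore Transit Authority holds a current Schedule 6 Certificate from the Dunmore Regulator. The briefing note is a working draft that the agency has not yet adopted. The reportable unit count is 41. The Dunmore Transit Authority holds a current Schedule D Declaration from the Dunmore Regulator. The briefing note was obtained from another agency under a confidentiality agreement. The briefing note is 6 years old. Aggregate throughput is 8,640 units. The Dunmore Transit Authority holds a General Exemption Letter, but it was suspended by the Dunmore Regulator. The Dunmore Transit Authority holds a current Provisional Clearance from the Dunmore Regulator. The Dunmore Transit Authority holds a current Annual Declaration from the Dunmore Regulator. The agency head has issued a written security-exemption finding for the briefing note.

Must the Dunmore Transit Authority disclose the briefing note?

Exception (a) does not apply: assessed value is $188,000, short of $200,000.
Exception (b)'s conditions are all satisfied: aggregate throughput is 8,640 units, meeting the 8,450 units threshold; a current Provisional Clearance is held; the briefing note is privileged. As to paragraphs (g)–(l): (g) is engaged (a current Schedule 6 Certificate is held), but yields to (h): (h) applies — the record's age is 6 years, meeting the 5 years threshold. (i) would limit (h) — the coverage ratio is 60%, under the 67% limit — but (j) sets (i) aside: (j) operates against (i): Tomás is the subject of the briefing note. (k) would limit (j) — the qualifying period is 400 days, meeting the 355 days threshold — but (l) sets (k) aside: (l) operates — a current Schedule D Declaration is held. Exception (b) stands.
Exception (c)'s conditions are all satisfied: the briefing note was obtained under a confidentiality agreement; the briefing note contains personal medical information. However, paragraphs (m)–(n) must be considered: (m) operates — the reference index is 606, meeting the 576 threshold. (n), which would lift (m), is not engaged — the General Declaration is not current. Exception (c) does not apply.
Exception (d) requires that the reportable unit count is below 40; but the reportable unit count is 41, not below 40, so (d) is unavailable.
Exception (e) does not apply: the General Exemption Letter is not current.

No — exception (b) applies; the Dunmore Transit Authority is not required to disclose the briefing note.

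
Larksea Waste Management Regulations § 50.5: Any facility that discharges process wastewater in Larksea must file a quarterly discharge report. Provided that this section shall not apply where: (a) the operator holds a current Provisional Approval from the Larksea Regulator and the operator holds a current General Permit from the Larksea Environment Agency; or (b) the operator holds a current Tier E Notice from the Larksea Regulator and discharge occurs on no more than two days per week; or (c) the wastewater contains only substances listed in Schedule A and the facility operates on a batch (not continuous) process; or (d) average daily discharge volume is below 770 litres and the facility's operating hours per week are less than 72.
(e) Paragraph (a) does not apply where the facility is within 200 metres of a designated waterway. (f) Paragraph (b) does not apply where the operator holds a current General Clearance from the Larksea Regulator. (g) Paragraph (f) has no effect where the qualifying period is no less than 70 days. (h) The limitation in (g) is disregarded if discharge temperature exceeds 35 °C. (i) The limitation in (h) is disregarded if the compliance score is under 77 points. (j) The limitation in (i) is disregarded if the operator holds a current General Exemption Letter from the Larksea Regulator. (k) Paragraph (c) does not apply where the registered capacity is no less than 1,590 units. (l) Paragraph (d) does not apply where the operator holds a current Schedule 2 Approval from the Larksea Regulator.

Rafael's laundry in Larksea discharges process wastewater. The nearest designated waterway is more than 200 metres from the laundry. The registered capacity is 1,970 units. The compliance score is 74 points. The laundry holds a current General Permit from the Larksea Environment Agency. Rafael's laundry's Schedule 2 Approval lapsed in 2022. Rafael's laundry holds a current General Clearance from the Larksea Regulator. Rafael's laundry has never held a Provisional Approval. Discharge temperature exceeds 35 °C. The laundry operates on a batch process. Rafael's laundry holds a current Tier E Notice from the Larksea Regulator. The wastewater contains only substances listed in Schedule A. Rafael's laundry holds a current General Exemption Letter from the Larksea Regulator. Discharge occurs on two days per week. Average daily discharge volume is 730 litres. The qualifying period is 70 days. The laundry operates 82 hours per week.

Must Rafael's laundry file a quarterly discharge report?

Yes — Rafael's laundry must file a quarterly discharge report.

Exception (a) requires that the operator holds a current Provisional Approval from the Larksea Regulator; but the Provisional Approval is not current, so (a) is unavailable.
All of (b)'s requirements are met (a current Tier E Notice is held; discharge occurs on no more than two days per week). But applying paragraphs (f)–(j): (f) operates against (b): a current General Clearance is held. (g) is triggered (the qualifying period is 70 days, meeting the 70 days threshold), but is itself disapplied by (h): (h) is engaged — discharge temperature exceeds 35 °C. (i) would limit (h) — the compliance score is 74 points, under the 77 points limit — but (j) sets (i) aside: (j) operates against (i): a current General Exemption Letter is held. So (b) is unavailable.
All of (c)'s requirements are met (the wastewater is Schedule-A-only; the facility operates on a batch process). Turning to paragraph (k): (k) operates — the registered capacity is 1,970 units, meeting the 1,590 units threshold. So (c) is unavailable.
Exception (d) requires that the facility's operating hours per week are less than 72; but the facility's operating hours per week are 82, not less than 72, so (d) is unavailable.
No exception applies. The general rule governs.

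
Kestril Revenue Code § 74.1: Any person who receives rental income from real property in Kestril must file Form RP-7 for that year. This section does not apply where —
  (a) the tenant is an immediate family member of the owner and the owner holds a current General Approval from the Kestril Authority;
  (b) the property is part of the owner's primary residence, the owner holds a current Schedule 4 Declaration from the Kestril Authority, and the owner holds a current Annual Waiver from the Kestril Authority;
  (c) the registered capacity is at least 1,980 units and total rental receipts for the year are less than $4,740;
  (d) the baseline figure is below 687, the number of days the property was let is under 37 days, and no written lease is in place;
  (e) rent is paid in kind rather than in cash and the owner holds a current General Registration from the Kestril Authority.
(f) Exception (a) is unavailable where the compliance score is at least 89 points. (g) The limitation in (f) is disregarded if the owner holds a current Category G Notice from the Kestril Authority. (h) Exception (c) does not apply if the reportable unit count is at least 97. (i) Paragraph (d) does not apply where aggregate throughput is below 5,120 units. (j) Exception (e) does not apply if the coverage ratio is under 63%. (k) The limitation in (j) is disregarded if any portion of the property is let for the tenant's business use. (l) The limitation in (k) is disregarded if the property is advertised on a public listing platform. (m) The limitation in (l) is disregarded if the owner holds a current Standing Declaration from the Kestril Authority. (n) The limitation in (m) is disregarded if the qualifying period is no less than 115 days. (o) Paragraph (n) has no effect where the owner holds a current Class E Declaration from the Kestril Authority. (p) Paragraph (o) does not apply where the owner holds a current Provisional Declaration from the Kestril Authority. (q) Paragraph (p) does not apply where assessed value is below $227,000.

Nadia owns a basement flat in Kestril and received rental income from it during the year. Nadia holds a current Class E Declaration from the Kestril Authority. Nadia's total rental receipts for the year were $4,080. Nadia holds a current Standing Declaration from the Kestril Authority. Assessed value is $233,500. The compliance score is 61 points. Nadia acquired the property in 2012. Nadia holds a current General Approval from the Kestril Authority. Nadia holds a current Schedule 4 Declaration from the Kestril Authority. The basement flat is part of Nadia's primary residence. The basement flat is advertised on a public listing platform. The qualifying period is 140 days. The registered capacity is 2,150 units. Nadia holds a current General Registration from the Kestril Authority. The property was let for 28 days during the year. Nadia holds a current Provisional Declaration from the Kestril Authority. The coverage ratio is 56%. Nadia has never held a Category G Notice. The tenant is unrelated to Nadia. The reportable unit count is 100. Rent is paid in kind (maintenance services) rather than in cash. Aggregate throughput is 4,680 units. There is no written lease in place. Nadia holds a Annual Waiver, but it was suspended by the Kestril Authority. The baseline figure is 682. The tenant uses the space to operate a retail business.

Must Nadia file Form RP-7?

Exception (a) requires that the tenant is an immediate family member of the owner; but the tenant is unrelated to the owner, so (a) is unavailable.
Exception (b) does not apply: the Annual Waiver is not current.
All of (c)'s requirements are met (the registered capacity is 2,150 units, meeting the 1,980 units threshold; total rental receipts for the year are $4,080, less than the $4,740 limit). Turning to paragraph (h): (h) operates against (c): the reportable unit count is 100, meeting the 97 threshold. (c) is therefore removed.
Exception (d) is satisfied on its face — the baseline figure is 682, below the 687 limit; the number of days the property was let is 28 days, under the 37 days limit; there is no written lease. But applying paragraph (i): (i) operates against (d): aggregate throughput is 4,680 units, below the 5,120 units limit. (d) is therefore removed.
Exception (e) is satisfied on its face — rent is paid in kind; a current General Registration is held. But applying paragraphs (j)–(q): (j) operates against (e): the coverage ratio is 56%, under the 63% limit. (k) applies (the space is let for business use), but yields to (l): (l) operates against (k): the property is publicly advertised. (m) would limit (l) — a current Standing Declaration is held — but (n) sets (m) aside: (n) operates — the qualifying period is 140 days, meeting the 115 days threshold. (o) is triggered (a current Class E Declaration is held), but is overridden by (p): (p) is triggered — a current Provisional Declaration is held. (q) does not operate here (assessed value is $233,500, not below $227,000), so (p) stands. (e) is therefore removed.
No exception applies. The general rule governs.

Yes — Nadia must file Form RP-7.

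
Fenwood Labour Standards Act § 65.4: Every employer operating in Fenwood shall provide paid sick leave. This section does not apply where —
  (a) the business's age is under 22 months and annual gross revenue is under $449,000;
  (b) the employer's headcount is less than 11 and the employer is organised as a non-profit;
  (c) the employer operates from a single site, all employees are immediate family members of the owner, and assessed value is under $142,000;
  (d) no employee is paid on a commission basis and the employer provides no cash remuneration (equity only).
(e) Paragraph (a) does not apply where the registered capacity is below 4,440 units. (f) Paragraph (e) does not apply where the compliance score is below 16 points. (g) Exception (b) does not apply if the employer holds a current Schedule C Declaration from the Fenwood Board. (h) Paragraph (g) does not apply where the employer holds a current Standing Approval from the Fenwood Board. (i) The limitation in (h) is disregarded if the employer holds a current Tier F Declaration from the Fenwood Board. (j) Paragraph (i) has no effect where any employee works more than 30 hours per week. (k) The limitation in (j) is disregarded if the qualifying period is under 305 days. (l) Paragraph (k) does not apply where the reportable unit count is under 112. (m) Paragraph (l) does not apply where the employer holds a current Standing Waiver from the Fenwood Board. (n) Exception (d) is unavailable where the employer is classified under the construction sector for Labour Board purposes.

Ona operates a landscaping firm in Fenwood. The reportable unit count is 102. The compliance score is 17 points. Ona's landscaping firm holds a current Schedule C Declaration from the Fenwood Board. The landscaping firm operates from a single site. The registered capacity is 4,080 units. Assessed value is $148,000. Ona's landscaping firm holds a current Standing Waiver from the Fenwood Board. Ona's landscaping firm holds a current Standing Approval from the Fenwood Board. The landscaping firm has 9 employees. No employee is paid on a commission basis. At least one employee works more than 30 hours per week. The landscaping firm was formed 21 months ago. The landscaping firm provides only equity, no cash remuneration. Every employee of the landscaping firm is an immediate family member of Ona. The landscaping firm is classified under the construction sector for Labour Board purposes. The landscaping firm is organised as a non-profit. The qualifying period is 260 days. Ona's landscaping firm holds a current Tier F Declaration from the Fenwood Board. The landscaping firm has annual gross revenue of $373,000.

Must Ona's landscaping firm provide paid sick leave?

Yes — Ona's landscaping firm must provide paid sick leave.

Exception (a) is satisfied on its face — the business's age is 21 months, under the 22 months limit; annual gross revenue is $373,000, under the $449,000 limit. But: (e) applies — the registered capacity is 4,080 units, below the 4,440 units limit. (f) does not operate here (the compliance score is 17 points, not below 16 points), so (e) stands. So (a) is unavailable.
Exception (b)'s conditions are all satisfied: the employer's headcount is 9, less than the 11 limit; the employer is a non-profit. But applying paragraphs (g)–(m): (g) is triggered — a current Schedule C Declaration is held. (h) would limit (g) — a current Standing Approval is held — but (i) sets (h) aside: (i) operates — a current Tier F Declaration is held. (j) is engaged (at least one employee exceeds 30 hours/week), but is overridden by (k): (k) applies — the qualifying period is 260 days, under the 305 days limit. (l) would limit (k) — the reportable unit count is 102, under the 112 limit — but (m) sets (l) aside: (m) applies — a current Standing Waiver is held. (b) is therefore removed.
Exception (c) does not apply: assessed value is $148,000, not under $142,000.
All of (d)'s requirements are met (no employee is paid on commission; remuneration is equity-only). However, paragraph (n) must be considered: (n) operates against (d): the landscaping firm is classified under the construction sector. (d) is therefore removed.
None of the exceptions is available; § 65.4 applies in full.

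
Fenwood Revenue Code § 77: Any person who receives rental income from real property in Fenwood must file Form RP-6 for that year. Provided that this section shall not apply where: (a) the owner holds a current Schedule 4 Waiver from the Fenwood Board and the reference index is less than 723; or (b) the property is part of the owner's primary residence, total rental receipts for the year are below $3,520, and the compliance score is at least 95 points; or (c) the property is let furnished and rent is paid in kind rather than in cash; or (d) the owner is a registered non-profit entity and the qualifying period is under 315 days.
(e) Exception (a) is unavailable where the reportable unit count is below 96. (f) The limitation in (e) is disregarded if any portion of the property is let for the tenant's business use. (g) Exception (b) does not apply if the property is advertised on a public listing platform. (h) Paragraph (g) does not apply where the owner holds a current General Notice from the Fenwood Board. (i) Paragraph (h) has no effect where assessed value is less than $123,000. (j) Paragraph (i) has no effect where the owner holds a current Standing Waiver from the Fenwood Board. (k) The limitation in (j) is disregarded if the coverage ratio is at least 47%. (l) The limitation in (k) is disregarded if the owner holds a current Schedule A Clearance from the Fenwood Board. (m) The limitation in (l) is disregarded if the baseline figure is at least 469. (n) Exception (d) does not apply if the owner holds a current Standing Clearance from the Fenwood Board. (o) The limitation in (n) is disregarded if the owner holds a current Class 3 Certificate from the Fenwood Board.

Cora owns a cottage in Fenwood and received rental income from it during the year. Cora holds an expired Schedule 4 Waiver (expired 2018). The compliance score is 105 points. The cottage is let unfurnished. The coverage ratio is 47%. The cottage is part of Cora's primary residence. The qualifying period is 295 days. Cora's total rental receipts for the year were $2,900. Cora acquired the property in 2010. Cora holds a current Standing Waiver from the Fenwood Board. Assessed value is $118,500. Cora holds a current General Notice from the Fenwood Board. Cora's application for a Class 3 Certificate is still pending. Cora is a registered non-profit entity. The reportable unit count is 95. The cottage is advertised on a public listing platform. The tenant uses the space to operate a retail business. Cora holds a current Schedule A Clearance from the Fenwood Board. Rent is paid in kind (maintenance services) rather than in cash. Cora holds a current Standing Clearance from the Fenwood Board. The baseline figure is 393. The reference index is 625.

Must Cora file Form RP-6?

No — exception (b) applies; Cora is not required to file Form RP-6.

Exception (a) does not apply: no current Schedule 4 Waiver is held.
Exception (b): the cottage is part of the primary residence; total rental receipts for the year are $2,900, below the $3,520 limit; the compliance score is 105 points, meeting the 95 points threshold — every condition holds. Considering the limiting provisions: (g) applies (the property is publicly advertised), but is itself disapplied by (h): (h) applies — a current General Notice is held. (i) would limit (h) — assessed value is $118,500, less than the $123,000 limit — but (j) sets (i) aside: (j) is triggered — a current Standing Waiver is held. (k) would limit (j) — the coverage ratio is 47%, meeting the 47% threshold — but (l) sets (k) aside: (l) operates against (k): a current Schedule A Clearance is held. (m), which would lift (l), is inapplicable — the baseline figure is 393, short of 469. So (b) applies.
Exception (c) requires that the property is let furnished; but the property is let unfurnished, so (c) is unavailable.
Exception (d) is satisfied on its face — Cora is a registered non-profit; the qualifying period is 295 days, under the 315 days limit. But: (n) is triggered — a current Standing Clearance is held. (o), which would lift (n), is not triggered — there is no Class 3 Certificate in force. (d) is therefore removed.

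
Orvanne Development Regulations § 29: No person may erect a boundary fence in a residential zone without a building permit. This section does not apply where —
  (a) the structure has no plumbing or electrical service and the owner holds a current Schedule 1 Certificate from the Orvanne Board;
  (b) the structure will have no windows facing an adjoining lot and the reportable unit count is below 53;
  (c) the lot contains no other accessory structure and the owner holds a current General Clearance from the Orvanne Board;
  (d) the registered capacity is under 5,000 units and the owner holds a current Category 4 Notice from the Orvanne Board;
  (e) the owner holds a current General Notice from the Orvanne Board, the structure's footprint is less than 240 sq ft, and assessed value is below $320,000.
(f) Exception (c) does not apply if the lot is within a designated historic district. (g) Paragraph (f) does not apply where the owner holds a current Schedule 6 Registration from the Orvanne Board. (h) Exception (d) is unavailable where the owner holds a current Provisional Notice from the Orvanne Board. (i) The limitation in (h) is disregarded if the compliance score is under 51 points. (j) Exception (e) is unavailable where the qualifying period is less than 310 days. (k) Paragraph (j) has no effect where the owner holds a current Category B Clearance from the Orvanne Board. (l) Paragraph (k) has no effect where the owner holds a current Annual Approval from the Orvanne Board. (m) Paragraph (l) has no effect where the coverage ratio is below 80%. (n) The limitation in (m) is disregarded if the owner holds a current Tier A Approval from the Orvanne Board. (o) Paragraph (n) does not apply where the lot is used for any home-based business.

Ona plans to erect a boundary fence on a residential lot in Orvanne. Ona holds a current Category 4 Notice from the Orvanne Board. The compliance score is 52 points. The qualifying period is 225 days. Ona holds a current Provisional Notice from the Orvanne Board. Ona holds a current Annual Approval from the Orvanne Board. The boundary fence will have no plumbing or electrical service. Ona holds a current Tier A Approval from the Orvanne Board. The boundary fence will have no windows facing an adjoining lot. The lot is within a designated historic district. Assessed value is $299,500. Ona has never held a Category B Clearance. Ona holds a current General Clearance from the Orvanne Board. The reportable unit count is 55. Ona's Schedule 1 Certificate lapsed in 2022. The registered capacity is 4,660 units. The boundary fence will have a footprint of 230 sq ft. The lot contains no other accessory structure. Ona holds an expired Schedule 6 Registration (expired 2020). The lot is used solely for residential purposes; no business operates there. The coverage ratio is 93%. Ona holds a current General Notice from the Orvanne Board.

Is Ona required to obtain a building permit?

Exception (a) requires that the owner holds a current Schedule 1 Certificate from the Orvanne Board; but the Schedule 1 Certificate is not current, so (a) is unavailable.
Exception (b) requires that the reportable unit count is below 53; but the reportable unit count is 55, not below 53, so (b) is unavailable.
Exception (c)'s conditions are all satisfied: the lot has no other accessory structure; a current General Clearance is held. But applying paragraphs (f)–(g): (f) operates against (c): the lot is in a historic district. (g) is inapplicable (the Schedule 6 Registration is not current), so (f) stands. Exception (c) does not apply.
Exception (d) is satisfied on its face — the registered capacity is 4,660 units, under the 5,000 units limit; a current Category 4 Notice is held. However, paragraphs (h)–(i) must be considered: (h) operates against (d): a current Provisional Notice is held. (i) is not triggered (the compliance score is 52 points, not under 51 points), so (h) stands. So (d) is unavailable.
Exception (e): a current General Notice is held; the structure's footprint is 230 sq ft, less than the 240 sq ft limit; assessed value is $299,500, below the $320,000 limit — every condition holds. But applying paragraphs (j)–(o): (j) operates against (e): the qualifying period is 225 days, less than the 310 days limit. (k), which would lift (j), does not operate here — the Category B Clearance is not current. So (e) is unavailable.
None of the exceptions is available; § 29 applies in full.

Yes — Ona must obtain a building permit.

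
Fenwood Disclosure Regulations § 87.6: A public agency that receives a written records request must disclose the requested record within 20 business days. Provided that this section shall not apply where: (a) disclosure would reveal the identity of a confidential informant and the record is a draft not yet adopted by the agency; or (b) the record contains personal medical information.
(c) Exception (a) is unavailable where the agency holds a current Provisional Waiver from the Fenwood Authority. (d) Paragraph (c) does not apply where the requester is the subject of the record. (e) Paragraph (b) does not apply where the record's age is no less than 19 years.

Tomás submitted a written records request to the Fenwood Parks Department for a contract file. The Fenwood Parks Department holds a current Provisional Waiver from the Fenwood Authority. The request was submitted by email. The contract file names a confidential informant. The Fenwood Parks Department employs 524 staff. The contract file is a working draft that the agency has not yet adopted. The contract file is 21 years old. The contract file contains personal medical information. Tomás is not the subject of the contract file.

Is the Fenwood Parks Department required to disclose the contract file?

Exception (a) is satisfied on its face — the contract file names a confidential informant; the contract file is an unadopted draft. But: (c) operates against (a): a current Provisional Waiver is held. (d) is not triggered (Tomás is not the subject of the contract file), so (c) stands. (a) is therefore removed.
Exception (b)'s conditions are all satisfied: the contract file contains personal medical information. But applying paragraph (e): (e) is triggered — the record's age is 21 years, meeting the 19 years threshold. (b) is therefore removed.
No exception is made out. the Fenwood Parks Department falls within the general rule.

Yes — the Fenwood Parks Department must disclose the contract file.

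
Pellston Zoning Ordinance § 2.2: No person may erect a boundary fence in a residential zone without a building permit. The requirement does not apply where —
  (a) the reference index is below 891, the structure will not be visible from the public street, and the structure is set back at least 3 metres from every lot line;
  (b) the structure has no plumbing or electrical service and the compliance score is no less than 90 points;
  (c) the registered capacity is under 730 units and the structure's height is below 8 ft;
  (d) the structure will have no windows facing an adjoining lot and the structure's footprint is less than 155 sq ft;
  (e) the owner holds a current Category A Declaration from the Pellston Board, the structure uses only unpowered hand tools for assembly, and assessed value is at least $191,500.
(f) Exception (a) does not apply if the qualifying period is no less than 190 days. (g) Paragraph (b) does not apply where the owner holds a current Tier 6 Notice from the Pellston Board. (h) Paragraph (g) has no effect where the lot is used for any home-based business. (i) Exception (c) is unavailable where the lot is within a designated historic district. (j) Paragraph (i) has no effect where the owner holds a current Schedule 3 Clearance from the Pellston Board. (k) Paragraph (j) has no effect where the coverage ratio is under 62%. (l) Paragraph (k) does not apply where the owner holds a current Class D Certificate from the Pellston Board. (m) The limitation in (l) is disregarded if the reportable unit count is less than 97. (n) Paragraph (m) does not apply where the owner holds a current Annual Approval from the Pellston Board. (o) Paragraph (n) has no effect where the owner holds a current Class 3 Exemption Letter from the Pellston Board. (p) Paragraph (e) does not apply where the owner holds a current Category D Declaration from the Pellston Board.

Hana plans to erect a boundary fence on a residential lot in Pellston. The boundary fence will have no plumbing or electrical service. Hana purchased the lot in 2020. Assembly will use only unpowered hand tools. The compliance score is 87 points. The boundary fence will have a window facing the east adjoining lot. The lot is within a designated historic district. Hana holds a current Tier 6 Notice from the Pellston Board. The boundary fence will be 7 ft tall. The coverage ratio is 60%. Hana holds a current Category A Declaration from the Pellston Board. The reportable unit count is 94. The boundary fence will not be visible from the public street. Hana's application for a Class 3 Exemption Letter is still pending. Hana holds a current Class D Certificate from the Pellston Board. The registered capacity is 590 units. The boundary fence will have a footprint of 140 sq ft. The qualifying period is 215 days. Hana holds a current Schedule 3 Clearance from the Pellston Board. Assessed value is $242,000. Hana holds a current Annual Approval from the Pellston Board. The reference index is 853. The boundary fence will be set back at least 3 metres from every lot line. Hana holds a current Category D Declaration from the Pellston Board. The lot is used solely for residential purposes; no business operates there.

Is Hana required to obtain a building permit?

Exception (a)'s conditions are all satisfied: the reference index is 853, below the 891 limit; the structure will not be visible from the street; the setback is at least 3 m on every side. But: (f) operates against (a): the qualifying period is 215 days, meeting the 190 days threshold. So (a) is unavailable.
Exception (b) requires that the compliance score is no less than 90 points; but the compliance score is 87 points, short of 90 points, so (b) is unavailable.
Exception (c): the registered capacity is 590 units, under the 730 units limit; the structure's height is 7 ft, below the 8 ft limit — every condition holds. Under paragraphs (i)–(o): (i) would limit (c) — the lot is in a historic district — but (j) sets (i) aside: (j) operates against (i): a current Schedule 3 Clearance is held. (k) is engaged (the coverage ratio is 60%, under the 62% limit), but is overridden by (l): (l) operates against (k): a current Class D Certificate is held. (m) would limit (l) — the reportable unit count is 94, less than the 97 limit — but (n) sets (m) aside: (n) operates against (m): a current Annual Approval is held. (o), which would lift (n), is not engaged — there is no Class 3 Exemption Letter in force. (c) remains available.
Exception (d) does not apply: a window faces an adjoining lot.
All of (e)'s requirements are met (a current Category A Declaration is held; assembly uses only hand tools; assessed value is $242,000, meeting the $191,500 threshold). Turning to paragraph (p): (p) operates against (e): a current Category D Declaration is held. Exception (e) does not apply.

No — exception (c) applies; Hana does not need a building permit.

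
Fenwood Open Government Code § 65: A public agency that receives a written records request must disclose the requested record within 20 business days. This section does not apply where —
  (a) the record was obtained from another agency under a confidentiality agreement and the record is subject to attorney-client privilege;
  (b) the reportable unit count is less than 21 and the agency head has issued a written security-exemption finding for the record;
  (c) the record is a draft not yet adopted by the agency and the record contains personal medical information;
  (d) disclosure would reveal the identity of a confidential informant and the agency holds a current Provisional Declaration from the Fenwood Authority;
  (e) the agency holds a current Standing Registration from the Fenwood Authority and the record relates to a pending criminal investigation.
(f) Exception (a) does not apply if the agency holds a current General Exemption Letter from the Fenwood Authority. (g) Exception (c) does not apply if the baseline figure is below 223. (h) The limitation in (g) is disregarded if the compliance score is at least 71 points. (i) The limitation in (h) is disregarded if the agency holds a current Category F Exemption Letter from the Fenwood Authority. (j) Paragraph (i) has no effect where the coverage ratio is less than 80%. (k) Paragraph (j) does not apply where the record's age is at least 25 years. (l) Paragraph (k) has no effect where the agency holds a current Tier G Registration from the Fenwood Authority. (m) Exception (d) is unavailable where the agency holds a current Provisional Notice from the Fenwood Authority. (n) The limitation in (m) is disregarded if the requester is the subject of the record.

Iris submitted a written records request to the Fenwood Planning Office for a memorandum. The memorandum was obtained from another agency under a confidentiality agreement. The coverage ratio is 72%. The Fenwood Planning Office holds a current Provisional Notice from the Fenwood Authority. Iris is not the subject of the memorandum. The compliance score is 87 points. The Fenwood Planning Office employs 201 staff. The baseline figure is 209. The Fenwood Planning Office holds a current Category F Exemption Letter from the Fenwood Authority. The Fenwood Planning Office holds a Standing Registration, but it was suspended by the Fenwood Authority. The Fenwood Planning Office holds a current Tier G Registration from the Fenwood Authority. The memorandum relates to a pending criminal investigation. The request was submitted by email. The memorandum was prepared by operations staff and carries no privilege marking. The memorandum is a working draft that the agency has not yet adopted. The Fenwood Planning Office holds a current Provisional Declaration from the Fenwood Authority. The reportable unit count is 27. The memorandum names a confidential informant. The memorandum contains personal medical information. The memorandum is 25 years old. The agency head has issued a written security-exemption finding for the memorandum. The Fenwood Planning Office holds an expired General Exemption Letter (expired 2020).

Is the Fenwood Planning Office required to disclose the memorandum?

No — exception (c) applies; the Fenwood Planning Office is not required to disclose the memorandum.

Exception (a) fails — the memorandum carries no privilege marking.
Exception (b) does not apply: the reportable unit count is 27, not less than 21.
Exception (c) is satisfied on its face — the memorandum is an unadopted draft; the memorandum contains personal medical information. Considering the limiting provisions: (g) applies (the baseline figure is 209, below the 223 limit), but is displaced by (h): (h) is engaged — the compliance score is 87 points, meeting the 71 points threshold. (i) is engaged (a current Category F Exemption Letter is held), but is set aside by (j): (j) operates against (i): the coverage ratio is 72%, less than the 80% limit. (k) is engaged (the record's age is 25 years, meeting the 25 years threshold), but is displaced by (l): (l) operates against (k): a current Tier G Registration is held. (c) remains available.
All of (d)'s requirements are met (the memorandum names a confidential informant; a current Provisional Declaration is held). However, paragraphs (m)–(n) must be considered: (m) operates against (d): a current Provisional Notice is held. (n), which would lift (m), does not operate here — Iris is not the subject of the memorandum. Exception (d) does not apply.
Exception (e) does not apply: there is no Standing Registration in force.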